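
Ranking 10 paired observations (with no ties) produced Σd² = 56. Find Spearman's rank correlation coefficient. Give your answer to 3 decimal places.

ρ = 1 − 6Σd² / [n(n²−1)] = 1 − 6×56 / (10×99)
  = 1 − 336/990 = 1 − 0.3394 ≈ 0.661

0.661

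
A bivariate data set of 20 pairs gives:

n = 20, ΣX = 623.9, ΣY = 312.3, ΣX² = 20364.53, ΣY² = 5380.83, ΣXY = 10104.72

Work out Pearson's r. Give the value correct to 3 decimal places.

r = (nΣXY − ΣXΣY) / √[(nΣX² − (ΣX)²)(nΣY² − (ΣY)²)]
Numerator: 20×10104.72 − 623.9×312.3 = 7250.43
Denominator: √[(407290.6 − 389251.21)(107616.6 − 97531.29)] = √[18039.39 × 10085.31] = 13488.2482
r = 7250.43 / 13488.2482 ≈ 0.538

0.538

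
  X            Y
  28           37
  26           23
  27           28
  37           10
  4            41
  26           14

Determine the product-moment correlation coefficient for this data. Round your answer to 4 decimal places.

n = 6, ΣX = 148, ΣY = 153, ΣX² = 4250, ΣY² = 4659, ΣXY = 3288
nΣXY − ΣXΣY = 19728 − 22644 = -2916
nΣX² − (ΣX)² = 25500 − 21904 = 3596; nΣY² − (ΣY)² = 27954 − 23409 = 4545
r = -2916 / √(3596 × 4545) = -2916 / 4042.7491 ≈ -0.7213

-0.7213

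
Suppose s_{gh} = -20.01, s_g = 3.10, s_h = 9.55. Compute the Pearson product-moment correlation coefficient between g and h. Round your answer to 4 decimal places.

r = Cov(g,h) / (s_g · s_h) = -20.01 / (3.10 × 9.55)
  = -20.01 / 29.6050 ≈ -0.6759

-0.6759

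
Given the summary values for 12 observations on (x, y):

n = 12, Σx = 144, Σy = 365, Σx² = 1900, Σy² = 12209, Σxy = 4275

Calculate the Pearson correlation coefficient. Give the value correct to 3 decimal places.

r = (nΣxy − ΣxΣy) / √[(nΣx² − (Σx)²)(nΣy² − (Σy)²)]
Numerator: 12×4275 − 144×365 = -1260
Denominator: √[(22800 − 20736)(146508 − 133225)] = √[2064 × 13283] = 5236.0397
r = -1260 / 5236.0397 ≈ -0.241

-0.241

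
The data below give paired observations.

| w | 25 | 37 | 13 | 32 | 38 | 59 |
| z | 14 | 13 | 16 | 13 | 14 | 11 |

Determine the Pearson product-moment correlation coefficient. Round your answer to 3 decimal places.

n = 6, Σw = 204, Σz = 81, Σw² = 8112, Σz² = 1107, Σwz = 2636
nΣwz − ΣwΣz = 15816 − 16524 = -708
nΣw² − (Σw)² = 48672 − 41616 = 7056; nΣz² − (Σz)² = 6642 − 6561 = 81
r = -708 / √(7056 × 81) = -708 / 756.0000 ≈ -0.937

-0.937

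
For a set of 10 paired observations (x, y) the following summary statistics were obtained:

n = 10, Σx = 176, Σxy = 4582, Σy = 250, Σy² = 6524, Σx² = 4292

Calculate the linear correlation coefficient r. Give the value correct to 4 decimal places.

0.3181

r = (nΣxy − ΣxΣy) / √[(nΣx² − (Σx)²)(nΣy² − (Σy)²)]
Numerator: 10×4582 − 176×250 = 1820
Denominator: √[(42920 − 30976)(65240 − 62500)] = √[11944 × 2740] = 5720.7132
r = 1820 / 5720.7132 ≈ 0.3181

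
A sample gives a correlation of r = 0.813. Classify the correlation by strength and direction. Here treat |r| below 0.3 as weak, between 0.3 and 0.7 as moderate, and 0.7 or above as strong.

strong positive

r = 0.813 > 0 so the relationship is positive.
|r| = 0.813, which falls in the strong range.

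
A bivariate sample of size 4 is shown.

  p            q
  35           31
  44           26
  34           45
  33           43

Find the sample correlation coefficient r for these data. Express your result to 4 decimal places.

-0.8175

n = 4, Σp = 146, Σq = 145, Σp² = 5406, Σq² = 5511, Σpq = 5178
nΣpq − ΣpΣq = 20712 − 21170 = -458
nΣp² − (Σp)² = 21624 − 21316 = 308; nΣq² − (Σq)² = 22044 − 21025 = 1019
r = -458 / √(308 × 1019) = -458 / 560.2250 ≈ -0.8175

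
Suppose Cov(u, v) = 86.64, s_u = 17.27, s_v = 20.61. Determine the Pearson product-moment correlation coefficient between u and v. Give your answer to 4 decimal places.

0.2434

r = Cov(u,v) / (s_u · s_v) = 86.64 / (17.27 × 20.61)
  = 86.64 / 355.9347 ≈ 0.2434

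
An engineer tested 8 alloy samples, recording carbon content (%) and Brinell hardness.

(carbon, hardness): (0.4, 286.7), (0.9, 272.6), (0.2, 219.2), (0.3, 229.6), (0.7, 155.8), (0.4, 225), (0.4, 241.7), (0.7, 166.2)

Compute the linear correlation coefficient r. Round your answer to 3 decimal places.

n = 8, Σx = 4, Σy = 1796.8, Σx² = 2.4, Σy² = 418212.42, Σxy = 884.82
nΣxy − ΣxΣy = 7078.56 − 7187.2 = -108.64
nΣx² − (Σx)² = 19.2 − 16 = 3.2; nΣy² − (Σy)² = 3345699.36 − 3228490.24 = 117209.12
r = -108.64 / √(3.2 × 117209.12) = -108.64 / 612.4289 ≈ -0.177

-0.177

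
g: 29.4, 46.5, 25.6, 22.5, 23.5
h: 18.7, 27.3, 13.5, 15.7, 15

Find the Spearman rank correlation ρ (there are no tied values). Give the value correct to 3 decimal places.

0.600

Rank g: 4, 5, 3, 1, 2
Rank h: 4, 5, 1, 3, 2
d = rank(g) − rank(h): 0, 0, 2, -2, 0; Σd² = 8
ρ = 1 − 6Σd² / [n(n²−1)] = 1 − 6×8 / (5×24) = 1 − 48/120 ≈ 0.600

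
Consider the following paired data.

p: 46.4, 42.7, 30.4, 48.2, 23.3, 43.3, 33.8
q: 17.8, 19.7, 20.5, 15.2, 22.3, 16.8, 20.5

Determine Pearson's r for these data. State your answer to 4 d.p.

-0.8980

n = 7, Σp = 268.1, Σq = 132.8, Σp² = 10783.87, Σq² = 2556, Σpq = 4962.88
nΣpq − ΣpΣq = 34740.16 − 35603.68 = -863.52
nΣp² − (Σp)² = 75487.09 − 71877.61 = 3609.48; nΣq² − (Σq)² = 17892 − 17635.84 = 256.16
r = -863.52 / √(3609.48 × 256.16) = -863.52 / 961.5635 ≈ -0.8980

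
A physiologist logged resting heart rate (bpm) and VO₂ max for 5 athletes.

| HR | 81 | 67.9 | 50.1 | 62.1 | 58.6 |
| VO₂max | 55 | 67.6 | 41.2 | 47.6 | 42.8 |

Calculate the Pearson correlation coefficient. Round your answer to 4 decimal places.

0.6429

n = 5, Σx = 319.7, Σy = 254.2, Σx² = 20971.79, Σy² = 13389.8, Σxy = 16573.2
nΣxy − ΣxΣy = 82866 − 81267.74 = 1598.26
nΣx² − (Σx)² = 104858.95 − 102208.09 = 2650.86; nΣy² − (Σy)² = 66949 − 64617.64 = 2331.36
r = 1598.26 / √(2650.86 × 2331.36) = 1598.26 / 2485.9825 ≈ 0.6429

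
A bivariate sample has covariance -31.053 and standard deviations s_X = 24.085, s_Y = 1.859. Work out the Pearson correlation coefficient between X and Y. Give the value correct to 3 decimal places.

r = Cov(X,Y) / (s_X · s_Y) = -31.053 / (24.085 × 1.859)
  = -31.053 / 44.7740 ≈ -0.694

-0.694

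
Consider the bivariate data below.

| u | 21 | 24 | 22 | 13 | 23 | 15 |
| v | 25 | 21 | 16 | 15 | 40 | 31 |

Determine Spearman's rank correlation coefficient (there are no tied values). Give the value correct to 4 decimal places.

Rank u: 3, 6, 4, 1, 5, 2
Rank v: 4, 3, 2, 1, 6, 5
d = rank(u) − rank(v): -1, 3, 2, 0, -1, -3; Σd² = 24
ρ = 1 − 6Σd² / [n(n²−1)] = 1 − 6×24 / (6×35) = 1 − 144/210 ≈ 0.3143

0.3143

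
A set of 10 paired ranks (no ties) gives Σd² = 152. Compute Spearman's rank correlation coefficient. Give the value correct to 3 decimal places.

ρ = 1 − 6Σd² / [n(n²−1)] = 1 − 6×152 / (10×99)
  = 1 − 912/990 = 1 − 0.9212 ≈ 0.079

0.079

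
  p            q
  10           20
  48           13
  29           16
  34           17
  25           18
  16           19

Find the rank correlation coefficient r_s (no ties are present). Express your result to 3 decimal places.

-0.943

Rank p: 1, 6, 4, 5, 3, 2
Rank q: 6, 1, 2, 3, 4, 5
d = rank(p) − rank(q): -5, 5, 2, 2, -1, -3; Σd² = 68
ρ = 1 − 6Σd² / [n(n²−1)] = 1 − 6×68 / (6×35) = 1 − 408/210 ≈ -0.943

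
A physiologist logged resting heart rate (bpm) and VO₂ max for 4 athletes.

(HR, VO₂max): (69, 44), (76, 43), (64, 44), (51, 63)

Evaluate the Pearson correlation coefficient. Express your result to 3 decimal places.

-0.904

n = 4, Σx = 260, Σy = 194, Σx² = 17234, Σy² = 9690, Σxy = 12333
nΣxy − ΣxΣy = 49332 − 50440 = -1108
nΣx² − (Σx)² = 68936 − 67600 = 1336; nΣy² − (Σy)² = 38760 − 37636 = 1124
r = -1108 / √(1336 × 1124) = -1108 / 1225.4240 ≈ -0.904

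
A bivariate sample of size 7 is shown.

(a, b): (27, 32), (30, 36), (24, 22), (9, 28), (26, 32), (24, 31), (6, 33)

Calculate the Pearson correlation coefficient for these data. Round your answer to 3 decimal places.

0.137

n = 7, Σa = 146, Σb = 214, Σa² = 3574, Σb² = 6662, Σab = 4498
nΣab − ΣaΣb = 31486 − 31244 = 242
nΣa² − (Σa)² = 25018 − 21316 = 3702; nΣb² − (Σb)² = 46634 − 45796 = 838
r = 242 / √(3702 × 838) = 242 / 1761.3279 ≈ 0.137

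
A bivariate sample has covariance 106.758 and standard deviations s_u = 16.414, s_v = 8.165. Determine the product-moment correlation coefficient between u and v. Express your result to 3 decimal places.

0.797

r = Cov(u,v) / (s_u · s_v) = 106.758 / (16.414 × 8.165)
  = 106.758 / 134.0203 ≈ 0.797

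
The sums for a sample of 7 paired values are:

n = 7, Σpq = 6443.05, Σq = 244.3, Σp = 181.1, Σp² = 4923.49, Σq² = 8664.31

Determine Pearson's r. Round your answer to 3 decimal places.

r = (nΣpq − ΣpΣq) / √[(nΣp² − (Σp)²)(nΣq² − (Σq)²)]
Numerator: 7×6443.05 − 181.1×244.3 = 858.62
Denominator: √[(34464.43 − 32797.21)(60650.17 − 59682.49)] = √[1667.22 × 967.68] = 1270.1714
r = 858.62 / 1270.1714 ≈ 0.676

0.676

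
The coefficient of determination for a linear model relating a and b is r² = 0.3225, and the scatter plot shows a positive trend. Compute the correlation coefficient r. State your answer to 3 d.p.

0.568

|r| = √0.3225 = 0.568
The association is positive, so r = 0.568.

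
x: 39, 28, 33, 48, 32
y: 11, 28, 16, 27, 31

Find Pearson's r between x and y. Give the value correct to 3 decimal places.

-0.145

n = 5, Σx = 180, Σy = 113, Σx² = 6722, Σy² = 2851, Σxy = 4029
nΣxy − ΣxΣy = 20145 − 20340 = -195
nΣx² − (Σx)² = 33610 − 32400 = 1210; nΣy² − (Σy)² = 14255 − 12769 = 1486
r = -195 / √(1210 × 1486) = -195 / 1340.9176 ≈ -0.145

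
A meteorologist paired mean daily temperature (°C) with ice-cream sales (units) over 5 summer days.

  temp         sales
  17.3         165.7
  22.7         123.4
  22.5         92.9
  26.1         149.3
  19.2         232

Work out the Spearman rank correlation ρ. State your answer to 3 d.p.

Rank temp: 1, 4, 3, 5, 2
Rank sales: 4, 2, 1, 3, 5
d = rank(temp) − rank(sales): -3, 2, 2, 2, -3; Σd² = 30
ρ = 1 − 6Σd² / [n(n²−1)] = 1 − 6×30 / (5×24) = 1 − 180/120 ≈ -0.500

-0.500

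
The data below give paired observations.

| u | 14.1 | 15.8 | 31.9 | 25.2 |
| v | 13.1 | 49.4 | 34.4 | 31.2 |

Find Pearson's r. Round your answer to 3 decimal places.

n = 4, Σu = 87, Σv = 128.1, Σu² = 2101.1, Σv² = 4768.77, Σuv = 2848.83
nΣuv − ΣuΣv = 11395.32 − 11144.7 = 250.62
nΣu² − (Σu)² = 8404.4 − 7569 = 835.4; nΣv² − (Σv)² = 19075.08 − 16409.61 = 2665.47
r = 250.62 / √(835.4 × 2665.47) = 250.62 / 1492.2244 ≈ 0.168

0.168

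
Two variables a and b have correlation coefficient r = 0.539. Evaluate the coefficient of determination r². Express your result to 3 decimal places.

r² = (0.539)² = 0.291

0.291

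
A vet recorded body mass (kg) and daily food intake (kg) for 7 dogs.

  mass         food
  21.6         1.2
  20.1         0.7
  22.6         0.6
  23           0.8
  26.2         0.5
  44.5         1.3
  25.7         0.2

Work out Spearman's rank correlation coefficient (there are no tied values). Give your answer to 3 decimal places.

-0.036

Rank mass: 2, 1, 3, 4, 6, 7, 5
Rank food: 6, 4, 3, 5, 2, 7, 1
d = rank(mass) − rank(food): -4, -3, 0, -1, 4, 0, 4; Σd² = 58
ρ = 1 − 6Σd² / [n(n²−1)] = 1 − 6×58 / (7×48) = 1 − 348/336 ≈ -0.036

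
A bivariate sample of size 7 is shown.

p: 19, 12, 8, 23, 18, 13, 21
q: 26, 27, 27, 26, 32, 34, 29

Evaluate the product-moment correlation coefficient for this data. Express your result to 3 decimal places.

n = 7, Σp = 114, Σq = 201, Σp² = 2032, Σq² = 5831, Σpq = 3259
nΣpq − ΣpΣq = 22813 − 22914 = -101
nΣp² − (Σp)² = 14224 − 12996 = 1228; nΣq² − (Σq)² = 40817 − 40401 = 416
r = -101 / √(1228 × 416) = -101 / 714.7363 ≈ -0.141

-0.141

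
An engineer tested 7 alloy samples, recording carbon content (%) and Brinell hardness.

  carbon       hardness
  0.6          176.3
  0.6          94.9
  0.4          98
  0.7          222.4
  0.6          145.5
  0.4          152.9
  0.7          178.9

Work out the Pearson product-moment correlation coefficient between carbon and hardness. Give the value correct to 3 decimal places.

n = 7, Σx = 4, Σy = 1068.9, Σx² = 2.38, Σy² = 175707.33, Σxy = 631.29
nΣxy − ΣxΣy = 4419.03 − 4275.6 = 143.43
nΣx² − (Σx)² = 16.66 − 16 = 0.66; nΣy² − (Σy)² = 1229951.31 − 1142547.21 = 87404.1
r = 143.43 / √(0.66 × 87404.1) = 143.43 / 240.1806 ≈ 0.597

0.597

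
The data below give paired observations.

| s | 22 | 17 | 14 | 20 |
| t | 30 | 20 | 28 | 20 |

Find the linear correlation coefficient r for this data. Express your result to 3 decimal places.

n = 4, Σs = 73, Σt = 98, Σs² = 1369, Σt² = 2484, Σst = 1792
nΣst − ΣsΣt = 7168 − 7154 = 14
nΣs² − (Σs)² = 5476 − 5329 = 147; nΣt² − (Σt)² = 9936 − 9604 = 332
r = 14 / √(147 × 332) = 14 / 220.9163 ≈ 0.063

0.063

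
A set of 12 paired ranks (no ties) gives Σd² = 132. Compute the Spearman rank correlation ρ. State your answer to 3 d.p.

0.538

ρ = 1 − 6Σd² / [n(n²−1)] = 1 − 6×132 / (12×143)
  = 1 − 792/1716 = 1 − 0.4615 ≈ 0.538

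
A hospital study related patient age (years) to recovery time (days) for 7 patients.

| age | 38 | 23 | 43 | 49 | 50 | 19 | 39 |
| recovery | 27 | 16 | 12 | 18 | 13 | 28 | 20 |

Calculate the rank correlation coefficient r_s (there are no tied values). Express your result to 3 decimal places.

Rank age: 3, 2, 5, 6, 7, 1, 4
Rank recovery: 6, 3, 1, 4, 2, 7, 5
d = rank(age) − rank(recovery): -3, -1, 4, 2, 5, -6, -1; Σd² = 92
ρ = 1 − 6Σd² / [n(n²−1)] = 1 − 6×92 / (7×48) = 1 − 552/336 ≈ -0.643

-0.643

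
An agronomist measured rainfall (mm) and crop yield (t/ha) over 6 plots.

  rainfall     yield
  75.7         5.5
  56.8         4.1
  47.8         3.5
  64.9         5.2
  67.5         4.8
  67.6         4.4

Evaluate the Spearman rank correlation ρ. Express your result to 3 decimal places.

0.771

Rank rainfall: 6, 2, 1, 3, 4, 5
Rank yield: 6, 2, 1, 5, 4, 3
d = rank(rainfall) − rank(yield): 0, 0, 0, -2, 0, 2; Σd² = 8
ρ = 1 − 6Σd² / [n(n²−1)] = 1 − 6×8 / (6×35) = 1 − 48/210 ≈ 0.771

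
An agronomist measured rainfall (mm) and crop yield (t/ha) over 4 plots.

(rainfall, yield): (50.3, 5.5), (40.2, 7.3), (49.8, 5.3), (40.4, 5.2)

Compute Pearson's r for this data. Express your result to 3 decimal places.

n = 4, Σx = 180.7, Σy = 23.3, Σx² = 8258.33, Σy² = 138.67, Σxy = 1044.13
nΣxy − ΣxΣy = 4176.52 − 4210.31 = -33.79
nΣx² − (Σx)² = 33033.32 − 32652.49 = 380.83; nΣy² − (Σy)² = 554.68 − 542.89 = 11.79
r = -33.79 / √(380.83 × 11.79) = -33.79 / 67.0074 ≈ -0.504

-0.504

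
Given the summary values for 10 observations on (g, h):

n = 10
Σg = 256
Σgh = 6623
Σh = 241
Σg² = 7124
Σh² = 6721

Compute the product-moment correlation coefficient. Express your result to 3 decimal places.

0.628

r = (nΣgh − ΣgΣh) / √[(nΣg² − (Σg)²)(nΣh² − (Σh)²)]
Numerator: 10×6623 − 256×241 = 4534
Denominator: √[(71240 − 65536)(67210 − 58081)] = √[5704 × 9129] = 7216.0804
r = 4534 / 7216.0804 ≈ 0.628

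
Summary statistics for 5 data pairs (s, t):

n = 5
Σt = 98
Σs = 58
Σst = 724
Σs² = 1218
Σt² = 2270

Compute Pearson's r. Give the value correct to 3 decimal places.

-0.946

r = (nΣst − ΣsΣt) / √[(nΣs² − (Σs)²)(nΣt² − (Σt)²)]
Numerator: 5×724 − 58×98 = -2064
Denominator: √[(6090 − 3364)(11350 − 9604)] = √[2726 × 1746] = 2181.6498
r = -2064 / 2181.6498 ≈ -0.946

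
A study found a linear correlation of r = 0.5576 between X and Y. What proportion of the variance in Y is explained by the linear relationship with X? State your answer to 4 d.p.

r² = (0.5576)² = 0.3109

0.3109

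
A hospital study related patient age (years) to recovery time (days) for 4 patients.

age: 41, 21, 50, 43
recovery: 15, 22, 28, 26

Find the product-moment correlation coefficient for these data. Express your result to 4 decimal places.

0.3209

n = 4, Σx = 155, Σy = 91, Σx² = 6471, Σy² = 2169, Σxy = 3595
nΣxy − ΣxΣy = 14380 − 14105 = 275
nΣx² − (Σx)² = 25884 − 24025 = 1859; nΣy² − (Σy)² = 8676 − 8281 = 395
r = 275 / √(1859 × 395) = 275 / 856.9160 ≈ 0.3209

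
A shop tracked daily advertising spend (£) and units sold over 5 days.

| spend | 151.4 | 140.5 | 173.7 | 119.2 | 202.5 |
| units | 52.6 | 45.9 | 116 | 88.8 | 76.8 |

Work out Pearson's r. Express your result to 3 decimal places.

n = 5, Σx = 787.3, Σy = 380.1, Σx² = 128048.79, Σy² = 32113.25, Σxy = 60698.75
nΣxy − ΣxΣy = 303493.75 − 299252.73 = 4241.02
nΣx² − (Σx)² = 640243.95 − 619841.29 = 20402.66; nΣy² − (Σy)² = 160566.25 − 144476.01 = 16090.24
r = 4241.02 / √(20402.66 × 16090.24) = 4241.02 / 18118.6008 ≈ 0.234

0.234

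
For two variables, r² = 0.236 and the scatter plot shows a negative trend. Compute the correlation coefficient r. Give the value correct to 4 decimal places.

-0.4858

|r| = √0.236 = 0.4858
The association is negative, so r = −0.4858.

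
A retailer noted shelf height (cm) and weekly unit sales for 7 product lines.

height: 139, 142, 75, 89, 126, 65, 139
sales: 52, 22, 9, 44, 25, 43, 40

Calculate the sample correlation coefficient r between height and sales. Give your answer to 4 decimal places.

n = 7, Σx = 775, Σy = 235, Σx² = 92453, Σy² = 9279, Σxy = 26448
nΣxy − ΣxΣy = 185136 − 182125 = 3011
nΣx² − (Σx)² = 647171 − 600625 = 46546; nΣy² − (Σy)² = 64953 − 55225 = 9728
r = 3011 / √(46546 × 9728) = 3011 / 21279.0857 ≈ 0.1415

0.1415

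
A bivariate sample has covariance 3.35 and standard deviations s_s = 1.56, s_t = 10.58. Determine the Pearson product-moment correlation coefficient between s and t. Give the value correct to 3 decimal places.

0.203

r = Cov(s,t) / (s_s · s_t) = 3.35 / (1.56 × 10.58)
  = 3.35 / 16.5048 ≈ 0.203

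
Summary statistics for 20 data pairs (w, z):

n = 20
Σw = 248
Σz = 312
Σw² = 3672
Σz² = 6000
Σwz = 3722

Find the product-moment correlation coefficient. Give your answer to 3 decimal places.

r = (nΣwz − ΣwΣz) / √[(nΣw² − (Σw)²)(nΣz² − (Σz)²)]
Numerator: 20×3722 − 248×312 = -2936
Denominator: √[(73440 − 61504)(120000 − 97344)] = √[11936 × 22656] = 16444.5132
r = -2936 / 16444.5132 ≈ -0.179

-0.179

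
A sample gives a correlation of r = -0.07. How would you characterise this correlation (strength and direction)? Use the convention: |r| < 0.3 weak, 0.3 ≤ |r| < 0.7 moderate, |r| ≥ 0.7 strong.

r = -0.07 < 0 so the relationship is negative.
|r| = 0.07, which falls in the weak range.

weak negative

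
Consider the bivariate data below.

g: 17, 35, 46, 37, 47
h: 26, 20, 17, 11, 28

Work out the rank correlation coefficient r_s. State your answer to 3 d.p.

0.100

Rank g: 1, 2, 4, 3, 5
Rank h: 4, 3, 2, 1, 5
d = rank(g) − rank(h): -3, -1, 2, 2, 0; Σd² = 18
ρ = 1 − 6Σd² / [n(n²−1)] = 1 − 6×18 / (5×24) = 1 − 108/120 ≈ 0.100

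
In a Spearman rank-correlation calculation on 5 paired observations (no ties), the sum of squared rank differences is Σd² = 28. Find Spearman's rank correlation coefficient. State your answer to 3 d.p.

ρ = 1 − 6Σd² / [n(n²−1)] = 1 − 6×28 / (5×24)
  = 1 − 168/120 = 1 − 1.4000 ≈ -0.400

-0.400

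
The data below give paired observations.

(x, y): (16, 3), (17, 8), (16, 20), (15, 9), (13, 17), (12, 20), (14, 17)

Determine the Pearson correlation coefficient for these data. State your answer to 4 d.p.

-0.6236

n = 7, Σx = 103, Σy = 94, Σx² = 1535, Σy² = 1532, Σxy = 1338
nΣxy − ΣxΣy = 9366 − 9682 = -316
nΣx² − (Σx)² = 10745 − 10609 = 136; nΣy² − (Σy)² = 10724 − 8836 = 1888
r = -316 / √(136 × 1888) = -316 / 506.7228 ≈ -0.6236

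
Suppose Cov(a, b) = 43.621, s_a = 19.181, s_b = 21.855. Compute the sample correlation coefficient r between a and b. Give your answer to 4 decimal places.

r = Cov(a,b) / (s_a · s_b) = 43.621 / (19.181 × 21.855)
  = 43.621 / 419.2008 ≈ 0.1041

0.1041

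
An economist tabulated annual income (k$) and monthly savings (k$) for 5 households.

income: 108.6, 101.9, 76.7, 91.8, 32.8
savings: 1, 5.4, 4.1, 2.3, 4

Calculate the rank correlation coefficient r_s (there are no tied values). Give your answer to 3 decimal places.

-0.300

Rank income: 5, 4, 2, 3, 1
Rank savings: 1, 5, 4, 2, 3
d = rank(income) − rank(savings): 4, -1, -2, 1, -2; Σd² = 26
ρ = 1 − 6Σd² / [n(n²−1)] = 1 − 6×26 / (5×24) = 1 − 156/120 ≈ -0.300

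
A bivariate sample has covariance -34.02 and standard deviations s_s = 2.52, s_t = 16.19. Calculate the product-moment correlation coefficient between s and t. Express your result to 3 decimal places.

-0.834

r = Cov(s,t) / (s_s · s_t) = -34.02 / (2.52 × 16.19)
  = -34.02 / 40.7988 ≈ -0.834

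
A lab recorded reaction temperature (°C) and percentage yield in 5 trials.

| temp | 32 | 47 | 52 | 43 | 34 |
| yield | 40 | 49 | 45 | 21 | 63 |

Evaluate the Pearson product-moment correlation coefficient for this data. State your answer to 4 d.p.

n = 5, Σx = 208, Σy = 218, Σx² = 8942, Σy² = 10436, Σxy = 8968
nΣxy − ΣxΣy = 44840 − 45344 = -504
nΣx² − (Σx)² = 44710 − 43264 = 1446; nΣy² − (Σy)² = 52180 − 47524 = 4656
r = -504 / √(1446 × 4656) = -504 / 2594.7208 ≈ -0.1942

-0.1942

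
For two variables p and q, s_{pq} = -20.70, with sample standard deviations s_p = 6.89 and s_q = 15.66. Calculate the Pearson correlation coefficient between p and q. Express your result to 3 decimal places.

r = Cov(p,q) / (s_p · s_q) = -20.70 / (6.89 × 15.66)
  = -20.70 / 107.8974 ≈ -0.192

-0.192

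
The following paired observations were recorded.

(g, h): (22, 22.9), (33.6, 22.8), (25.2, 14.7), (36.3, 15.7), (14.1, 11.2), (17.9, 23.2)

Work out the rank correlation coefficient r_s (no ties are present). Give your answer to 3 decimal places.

Rank g: 3, 5, 4, 6, 1, 2
Rank h: 5, 4, 2, 3, 1, 6
d = rank(g) − rank(h): -2, 1, 2, 3, 0, -4; Σd² = 34
ρ = 1 − 6Σd² / [n(n²−1)] = 1 − 6×34 / (6×35) = 1 − 204/210 ≈ 0.029

0.029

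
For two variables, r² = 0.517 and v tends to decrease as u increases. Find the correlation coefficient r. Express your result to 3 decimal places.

-0.719

|r| = √0.517 = 0.719
The association is negative, so r = −0.719.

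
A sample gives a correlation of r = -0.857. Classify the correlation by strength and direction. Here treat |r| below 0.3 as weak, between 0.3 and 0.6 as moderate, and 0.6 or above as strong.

strong negative

r = -0.857 < 0 so the relationship is negative.
|r| = 0.857, which falls in the strong range.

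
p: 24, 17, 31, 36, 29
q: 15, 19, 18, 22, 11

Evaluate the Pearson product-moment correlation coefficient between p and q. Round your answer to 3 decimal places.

n = 5, Σp = 137, Σq = 85, Σp² = 3963, Σq² = 1515, Σpq = 2352
nΣpq − ΣpΣq = 11760 − 11645 = 115
nΣp² − (Σp)² = 19815 − 18769 = 1046; nΣq² − (Σq)² = 7575 − 7225 = 350
r = 115 / √(1046 × 350) = 115 / 605.0620 ≈ 0.190

0.190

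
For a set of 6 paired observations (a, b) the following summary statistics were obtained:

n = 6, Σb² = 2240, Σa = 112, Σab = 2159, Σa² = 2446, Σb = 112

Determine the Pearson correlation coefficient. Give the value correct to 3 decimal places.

r = (nΣab − ΣaΣb) / √[(nΣa² − (Σa)²)(nΣb² − (Σb)²)]
Numerator: 6×2159 − 112×112 = 410
Denominator: √[(14676 − 12544)(13440 − 12544)] = √[2132 × 896] = 1382.1259
r = 410 / 1382.1259 ≈ 0.297

0.297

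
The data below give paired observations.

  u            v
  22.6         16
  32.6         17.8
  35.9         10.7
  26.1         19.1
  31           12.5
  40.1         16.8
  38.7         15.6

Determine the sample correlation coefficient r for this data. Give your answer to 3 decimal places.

-0.255

n = 7, Σu = 227, Σv = 108.5, Σu² = 7610.24, Σv² = 1733.99, Σuv = 3489.42
nΣuv − ΣuΣv = 24425.94 − 24629.5 = -203.56
nΣu² − (Σu)² = 53271.68 − 51529 = 1742.68; nΣv² − (Σv)² = 12137.93 − 11772.25 = 365.68
r = -203.56 / √(1742.68 × 365.68) = -203.56 / 798.2877 ≈ -0.255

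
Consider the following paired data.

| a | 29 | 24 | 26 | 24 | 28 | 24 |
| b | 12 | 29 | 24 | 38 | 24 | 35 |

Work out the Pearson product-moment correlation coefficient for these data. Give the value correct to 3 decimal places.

n = 6, Σa = 155, Σb = 162, Σa² = 4029, Σb² = 4806, Σab = 4092
nΣab − ΣaΣb = 24552 − 25110 = -558
nΣa² − (Σa)² = 24174 − 24025 = 149; nΣb² − (Σb)² = 28836 − 26244 = 2592
r = -558 / √(149 × 2592) = -558 / 621.4564 ≈ -0.898

-0.898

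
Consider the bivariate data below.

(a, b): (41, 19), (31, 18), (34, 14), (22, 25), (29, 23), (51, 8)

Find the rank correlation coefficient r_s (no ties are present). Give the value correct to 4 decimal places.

-0.8286

Rank a: 5, 3, 4, 1, 2, 6
Rank b: 4, 3, 2, 6, 5, 1
d = rank(a) − rank(b): 1, 0, 2, -5, -3, 5; Σd² = 64
ρ = 1 − 6Σd² / [n(n²−1)] = 1 − 6×64 / (6×35) = 1 − 384/210 ≈ -0.8286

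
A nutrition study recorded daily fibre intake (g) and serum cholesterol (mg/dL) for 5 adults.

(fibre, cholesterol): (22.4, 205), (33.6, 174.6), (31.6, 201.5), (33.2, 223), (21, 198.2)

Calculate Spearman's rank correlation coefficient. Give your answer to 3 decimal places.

Rank fibre: 2, 5, 3, 4, 1
Rank cholesterol: 4, 1, 3, 5, 2
d = rank(fibre) − rank(cholesterol): -2, 4, 0, -1, -1; Σd² = 22
ρ = 1 − 6Σd² / [n(n²−1)] = 1 − 6×22 / (5×24) = 1 − 132/120 ≈ -0.100

-0.100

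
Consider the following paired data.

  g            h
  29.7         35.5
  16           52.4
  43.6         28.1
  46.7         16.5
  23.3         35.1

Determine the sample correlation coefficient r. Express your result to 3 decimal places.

n = 5, Σg = 159.3, Σh = 167.6, Σg² = 5762.83, Σh² = 6299.88, Σgh = 4706.29
nΣgh − ΣgΣh = 23531.45 − 26698.68 = -3167.23
nΣg² − (Σg)² = 28814.15 − 25376.49 = 3437.66; nΣh² − (Σh)² = 31499.4 − 28089.76 = 3409.64
r = -3167.23 / √(3437.66 × 3409.64) = -3167.23 / 3423.6213 ≈ -0.925

-0.925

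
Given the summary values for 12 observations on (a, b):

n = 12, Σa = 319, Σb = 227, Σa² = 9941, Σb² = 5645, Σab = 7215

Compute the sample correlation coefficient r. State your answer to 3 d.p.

0.840

r = (nΣab − ΣaΣb) / √[(nΣa² − (Σa)²)(nΣb² − (Σb)²)]
Numerator: 12×7215 − 319×227 = 14167
Denominator: √[(119292 − 101761)(67740 − 51529)] = √[17531 × 16211] = 16858.0853
r = 14167 / 16858.0853 ≈ 0.840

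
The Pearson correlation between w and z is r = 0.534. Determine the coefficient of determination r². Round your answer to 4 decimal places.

r² = (0.534)² = 0.2852

0.2852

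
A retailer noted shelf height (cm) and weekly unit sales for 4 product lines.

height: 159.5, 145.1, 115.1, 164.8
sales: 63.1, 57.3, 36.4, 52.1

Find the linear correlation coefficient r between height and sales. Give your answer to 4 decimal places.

n = 4, Σx = 584.5, Σy = 208.9, Σx² = 86901.31, Σy² = 11304.27, Σxy = 31154.4
nΣxy − ΣxΣy = 124617.6 − 122102.05 = 2515.55
nΣx² − (Σx)² = 347605.24 − 341640.25 = 5964.99; nΣy² − (Σy)² = 45217.08 − 43639.21 = 1577.87
r = 2515.55 / √(5964.99 × 1577.87) = 2515.55 / 3067.8948 ≈ 0.8200

0.8200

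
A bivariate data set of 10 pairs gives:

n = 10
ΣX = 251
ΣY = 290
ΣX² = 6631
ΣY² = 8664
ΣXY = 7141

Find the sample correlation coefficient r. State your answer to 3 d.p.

-0.476

r = (nΣXY − ΣXΣY) / √[(nΣX² − (ΣX)²)(nΣY² − (ΣY)²)]
Numerator: 10×7141 − 251×290 = -1380
Denominator: √[(66310 − 63001)(86640 − 84100)] = √[3309 × 2540] = 2899.1137
r = -1380 / 2899.1137 ≈ -0.476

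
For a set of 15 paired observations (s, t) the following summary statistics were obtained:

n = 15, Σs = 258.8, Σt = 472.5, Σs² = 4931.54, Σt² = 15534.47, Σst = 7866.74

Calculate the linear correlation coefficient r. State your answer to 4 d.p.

-0.5182

r = (nΣst − ΣsΣt) / √[(nΣs² − (Σs)²)(nΣt² − (Σt)²)]
Numerator: 15×7866.74 − 258.8×472.5 = -4281.9
Denominator: √[(73973.1 − 66977.44)(233017.05 − 223256.25)] = √[6995.66 × 9760.8] = 8263.3672
r = -4281.9 / 8263.3672 ≈ -0.5182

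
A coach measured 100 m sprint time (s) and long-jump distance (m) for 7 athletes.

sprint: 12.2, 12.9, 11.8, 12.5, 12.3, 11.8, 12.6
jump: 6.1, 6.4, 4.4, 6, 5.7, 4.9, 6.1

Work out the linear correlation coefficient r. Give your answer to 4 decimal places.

0.8976

n = 7, Σx = 86.1, Σy = 39.6, Σx² = 1060.03, Σy² = 227.24, Σxy = 488.69
nΣxy − ΣxΣy = 3420.83 − 3409.56 = 11.27
nΣx² − (Σx)² = 7420.21 − 7413.21 = 7; nΣy² − (Σy)² = 1590.68 − 1568.16 = 22.52
r = 11.27 / √(7 × 22.52) = 11.27 / 12.5555 ≈ 0.8976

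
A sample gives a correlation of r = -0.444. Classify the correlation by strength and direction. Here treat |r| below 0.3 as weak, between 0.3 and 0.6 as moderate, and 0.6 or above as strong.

r = -0.444 < 0 so the relationship is negative.
|r| = 0.444, which falls in the moderate range.

moderate negative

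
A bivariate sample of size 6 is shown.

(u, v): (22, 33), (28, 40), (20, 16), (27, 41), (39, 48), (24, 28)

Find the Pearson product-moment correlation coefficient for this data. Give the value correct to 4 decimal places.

n = 6, Σu = 160, Σv = 206, Σu² = 4494, Σv² = 7714, Σuv = 5817
nΣuv − ΣuΣv = 34902 − 32960 = 1942
nΣu² − (Σu)² = 26964 − 25600 = 1364; nΣv² − (Σv)² = 46284 − 42436 = 3848
r = 1942 / √(1364 × 3848) = 1942 / 2290.9980 ≈ 0.8477

0.8477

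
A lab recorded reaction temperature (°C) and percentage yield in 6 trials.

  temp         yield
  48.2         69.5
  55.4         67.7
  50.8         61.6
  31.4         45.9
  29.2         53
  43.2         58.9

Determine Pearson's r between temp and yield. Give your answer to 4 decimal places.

0.8776

n = 6, Σx = 258.2, Σy = 356.6, Σx² = 11677.88, Σy² = 21593.12, Σxy = 15763.1
nΣxy − ΣxΣy = 94578.6 − 92074.12 = 2504.48
nΣx² − (Σx)² = 70067.28 − 66667.24 = 3400.04; nΣy² − (Σy)² = 129558.72 − 127163.56 = 2395.16
r = 2504.48 / √(3400.04 × 2395.16) = 2504.48 / 2853.7063 ≈ 0.8776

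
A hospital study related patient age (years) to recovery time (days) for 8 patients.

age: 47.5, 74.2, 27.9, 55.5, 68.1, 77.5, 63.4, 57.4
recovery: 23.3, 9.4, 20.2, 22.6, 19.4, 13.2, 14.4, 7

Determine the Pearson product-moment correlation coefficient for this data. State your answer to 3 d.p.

-0.514

n = 8, Σx = 471.5, Σy = 129.5, Σx² = 29578.73, Σy² = 2357.01, Σxy = 7281.01
nΣxy − ΣxΣy = 58248.08 − 61059.25 = -2811.17
nΣx² − (Σx)² = 236629.84 − 222312.25 = 14317.59; nΣy² − (Σy)² = 18856.08 − 16770.25 = 2085.83
r = -2811.17 / √(14317.59 × 2085.83) = -2811.17 / 5464.8018 ≈ -0.514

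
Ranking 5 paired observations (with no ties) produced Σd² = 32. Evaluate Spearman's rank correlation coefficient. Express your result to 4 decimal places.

-0.6000

ρ = 1 − 6Σd² / [n(n²−1)] = 1 − 6×32 / (5×24)
  = 1 − 192/120 = 1 − 1.60000 ≈ -0.6000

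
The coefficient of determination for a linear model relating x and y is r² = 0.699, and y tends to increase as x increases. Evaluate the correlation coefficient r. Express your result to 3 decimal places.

|r| = √0.699 = 0.836
The association is positive, so r = 0.836.

0.836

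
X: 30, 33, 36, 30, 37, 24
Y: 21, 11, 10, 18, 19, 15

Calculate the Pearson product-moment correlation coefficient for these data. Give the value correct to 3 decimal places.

-0.195

n = 6, ΣX = 190, ΣY = 94, ΣX² = 6130, ΣY² = 1572, ΣXY = 2956
nΣXY − ΣXΣY = 17736 − 17860 = -124
nΣX² − (ΣX)² = 36780 − 36100 = 680; nΣY² − (ΣY)² = 9432 − 8836 = 596
r = -124 / √(680 × 596) = -124 / 636.6161 ≈ -0.195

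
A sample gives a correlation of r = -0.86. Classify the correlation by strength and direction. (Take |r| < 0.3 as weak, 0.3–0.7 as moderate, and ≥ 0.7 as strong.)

strong negative

r = -0.86 < 0 so the relationship is negative.
|r| = 0.86, which falls in the strong range.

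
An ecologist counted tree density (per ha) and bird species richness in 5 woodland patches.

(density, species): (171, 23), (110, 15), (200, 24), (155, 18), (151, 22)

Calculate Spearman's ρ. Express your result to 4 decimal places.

0.9000

Rank density: 4, 1, 5, 3, 2
Rank species: 4, 1, 5, 2, 3
d = rank(density) − rank(species): 0, 0, 0, 1, -1; Σd² = 2
ρ = 1 − 6Σd² / [n(n²−1)] = 1 − 6×2 / (5×24) = 1 − 12/120 ≈ 0.9000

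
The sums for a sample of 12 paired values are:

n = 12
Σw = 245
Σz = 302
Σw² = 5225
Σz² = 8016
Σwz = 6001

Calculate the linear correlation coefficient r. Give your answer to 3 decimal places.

-0.542

r = (nΣwz − ΣwΣz) / √[(nΣw² − (Σw)²)(nΣz² − (Σz)²)]
Numerator: 12×6001 − 245×302 = -1978
Denominator: √[(62700 − 60025)(96192 − 91204)] = √[2675 × 4988] = 3652.7935
r = -1978 / 3652.7935 ≈ -0.542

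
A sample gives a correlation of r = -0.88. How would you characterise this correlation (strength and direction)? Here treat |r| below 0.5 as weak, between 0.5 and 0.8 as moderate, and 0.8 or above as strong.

r = -0.88 < 0 so the relationship is negative.
|r| = 0.88, which falls in the strong range.

strong negative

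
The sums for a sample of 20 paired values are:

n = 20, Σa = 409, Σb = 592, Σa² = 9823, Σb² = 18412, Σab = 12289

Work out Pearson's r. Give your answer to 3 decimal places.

0.160

r = (nΣab − ΣaΣb) / √[(nΣa² − (Σa)²)(nΣb² − (Σb)²)]
Numerator: 20×12289 − 409×592 = 3652
Denominator: √[(196460 − 167281)(368240 − 350464)] = √[29179 × 17776] = 22774.6768
r = 3652 / 22774.6768 ≈ 0.160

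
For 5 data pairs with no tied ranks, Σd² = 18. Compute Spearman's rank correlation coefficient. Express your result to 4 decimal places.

ρ = 1 − 6Σd² / [n(n²−1)] = 1 − 6×18 / (5×24)
  = 1 − 108/120 = 1 − 0.90000 ≈ 0.1000

0.1000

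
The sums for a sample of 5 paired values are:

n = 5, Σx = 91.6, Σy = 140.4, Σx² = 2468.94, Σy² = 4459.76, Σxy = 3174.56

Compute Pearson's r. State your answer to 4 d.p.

0.9419

r = (nΣxy − ΣxΣy) / √[(nΣx² − (Σx)²)(nΣy² − (Σy)²)]
Numerator: 5×3174.56 − 91.6×140.4 = 3012.16
Denominator: √[(12344.7 − 8390.56)(22298.8 − 19712.16)] = √[3954.14 × 2586.64] = 3198.1146
r = 3012.16 / 3198.1146 ≈ 0.9419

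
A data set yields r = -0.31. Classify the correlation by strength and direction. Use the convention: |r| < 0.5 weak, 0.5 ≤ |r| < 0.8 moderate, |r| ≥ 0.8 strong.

weak negative

r = -0.31 < 0 so the relationship is negative.
|r| = 0.31, which falls in the weak range.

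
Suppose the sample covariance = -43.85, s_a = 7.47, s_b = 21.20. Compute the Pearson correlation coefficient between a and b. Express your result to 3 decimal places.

r = Cov(a,b) / (s_a · s_b) = -43.85 / (7.47 × 21.20)
  = -43.85 / 158.3640 ≈ -0.277

-0.277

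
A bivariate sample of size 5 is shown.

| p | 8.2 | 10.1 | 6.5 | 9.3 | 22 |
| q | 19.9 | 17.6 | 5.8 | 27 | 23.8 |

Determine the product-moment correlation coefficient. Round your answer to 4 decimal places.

0.4861

n = 5, Σp = 56.1, Σq = 94.1, Σp² = 781.99, Σq² = 2034.85, Σpq = 1153.34
nΣpq − ΣpΣq = 5766.7 − 5279.01 = 487.69
nΣp² − (Σp)² = 3909.95 − 3147.21 = 762.74; nΣq² − (Σq)² = 10174.25 − 8854.81 = 1319.44
r = 487.69 / √(762.74 × 1319.44) = 487.69 / 1003.1897 ≈ 0.4861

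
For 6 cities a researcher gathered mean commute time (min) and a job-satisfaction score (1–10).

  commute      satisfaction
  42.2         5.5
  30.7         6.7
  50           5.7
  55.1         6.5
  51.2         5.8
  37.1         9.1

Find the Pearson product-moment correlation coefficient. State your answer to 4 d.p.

n = 6, Σx = 266.3, Σy = 39.3, Σx² = 12257.19, Σy² = 266.33, Σxy = 1715.51
nΣxy − ΣxΣy = 10293.06 − 10465.59 = -172.53
nΣx² − (Σx)² = 73543.14 − 70915.69 = 2627.45; nΣy² − (Σy)² = 1597.98 − 1544.49 = 53.49
r = -172.53 / √(2627.45 × 53.49) = -172.53 / 374.8897 ≈ -0.4602

-0.4602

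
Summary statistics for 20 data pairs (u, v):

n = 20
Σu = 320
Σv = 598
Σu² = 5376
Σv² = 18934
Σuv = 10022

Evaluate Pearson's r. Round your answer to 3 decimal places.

0.874

r = (nΣuv − ΣuΣv) / √[(nΣu² − (Σu)²)(nΣv² − (Σv)²)]
Numerator: 20×10022 − 320×598 = 9080
Denominator: √[(107520 − 102400)(378680 − 357604)] = √[5120 × 21076] = 10387.9315
r = 9080 / 10387.9315 ≈ 0.874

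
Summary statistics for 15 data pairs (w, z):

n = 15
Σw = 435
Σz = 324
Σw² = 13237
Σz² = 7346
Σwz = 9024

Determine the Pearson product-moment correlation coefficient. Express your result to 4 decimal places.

-0.8000

r = (nΣwz − ΣwΣz) / √[(nΣw² − (Σw)²)(nΣz² − (Σz)²)]
Numerator: 15×9024 − 435×324 = -5580
Denominator: √[(198555 − 189225)(110190 − 104976)] = √[9330 × 5214] = 6974.7129
r = -5580 / 6974.7129 ≈ -0.8000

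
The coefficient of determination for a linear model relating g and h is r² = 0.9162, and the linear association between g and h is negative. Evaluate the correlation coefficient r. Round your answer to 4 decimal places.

-0.9572

|r| = √0.9162 = 0.9572
The association is negative, so r = −0.9572.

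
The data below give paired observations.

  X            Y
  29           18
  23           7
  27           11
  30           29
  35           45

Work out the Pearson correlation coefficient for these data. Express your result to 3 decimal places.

0.957

n = 5, ΣX = 144, ΣY = 110, ΣX² = 4224, ΣY² = 3360, ΣXY = 3425
nΣXY − ΣXΣY = 17125 − 15840 = 1285
nΣX² − (ΣX)² = 21120 − 20736 = 384; nΣY² − (ΣY)² = 16800 − 12100 = 4700
r = 1285 / √(384 × 4700) = 1285 / 1343.4284 ≈ 0.957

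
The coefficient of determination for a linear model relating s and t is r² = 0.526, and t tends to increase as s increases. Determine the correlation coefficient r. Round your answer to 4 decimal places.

|r| = √0.526 = 0.7253
The association is positive, so r = 0.7253.

0.7253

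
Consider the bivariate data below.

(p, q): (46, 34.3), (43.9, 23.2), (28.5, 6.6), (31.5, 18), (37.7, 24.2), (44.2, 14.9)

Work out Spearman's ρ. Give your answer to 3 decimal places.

Rank p: 6, 4, 1, 2, 3, 5
Rank q: 6, 4, 1, 3, 5, 2
d = rank(p) − rank(q): 0, 0, 0, -1, -2, 3; Σd² = 14
ρ = 1 − 6Σd² / [n(n²−1)] = 1 − 6×14 / (6×35) = 1 − 84/210 ≈ 0.600

0.600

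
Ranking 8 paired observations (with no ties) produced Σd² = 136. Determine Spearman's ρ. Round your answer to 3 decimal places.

-0.619

ρ = 1 − 6Σd² / [n(n²−1)] = 1 − 6×136 / (8×63)
  = 1 − 816/504 = 1 − 1.6190 ≈ -0.619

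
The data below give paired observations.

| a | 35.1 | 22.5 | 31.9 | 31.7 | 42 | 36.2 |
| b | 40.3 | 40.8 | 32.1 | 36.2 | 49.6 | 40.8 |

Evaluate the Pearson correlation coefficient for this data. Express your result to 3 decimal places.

0.503

n = 6, Σa = 199.4, Σb = 239.8, Σa² = 6835.2, Σb² = 9754.38, Σab = 8064.22
nΣab − ΣaΣb = 48385.32 − 47816.12 = 569.2
nΣa² − (Σa)² = 41011.2 − 39760.36 = 1250.84; nΣb² − (Σb)² = 58526.28 − 57504.04 = 1022.24
r = 569.2 / √(1250.84 × 1022.24) = 569.2 / 1130.7779 ≈ 0.503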